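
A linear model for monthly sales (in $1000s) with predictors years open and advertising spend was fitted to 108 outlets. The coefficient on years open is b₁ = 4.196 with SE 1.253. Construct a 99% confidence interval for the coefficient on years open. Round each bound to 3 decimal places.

(0.909, 7.483)

df = n − k − 1 = 108 − 2 − 1 = 105.
t* = t_{0.005, 105} = 2.623465.
Margin = t* × SE = 2.623465 × 1.253 = 3.28720.
CI: 4.196 ± 3.28720 → (0.909, 7.483).
With 99% confidence, each one-unit increase in years open is associated with a change of between 0.909 and 7.483 $1000s in monthly sales, holding the other predictors fixed.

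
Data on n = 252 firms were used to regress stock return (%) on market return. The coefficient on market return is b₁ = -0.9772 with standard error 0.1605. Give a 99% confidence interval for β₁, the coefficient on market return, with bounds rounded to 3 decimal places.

(-1.394, -0.561)

df = n − 2 = 252 − 2 = 250.
t* = t_{0.005, 250} = 2.595638.
Margin = t* × SE = 2.595638 × 0.1605 = 0.41660.
CI: -0.9772 ± 0.41660 → (-1.394, -0.561).
With 99% confidence, each one-unit increase in market return is associated with a change of between -1.394 and -0.561 % in stock return.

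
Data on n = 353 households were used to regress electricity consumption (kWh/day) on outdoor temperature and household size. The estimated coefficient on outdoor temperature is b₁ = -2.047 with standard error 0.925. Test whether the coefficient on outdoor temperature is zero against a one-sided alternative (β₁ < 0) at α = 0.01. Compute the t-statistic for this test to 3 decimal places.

H₀: β₁ = 0 vs H₁: β₁ < 0.
t = (b₁ − β₁⁰)/SE = -2.047 / 0.925 = -2.213.
df = n − k − 1 = 353 − 2 − 1 = 350.
One-sided p ≈ 0.0138, which is ≥ 0.01, so fail to reject H₀.
The data do not give significant evidence that the true slope on outdoor temperature is negative, holding the other predictors fixed.

t = -2.213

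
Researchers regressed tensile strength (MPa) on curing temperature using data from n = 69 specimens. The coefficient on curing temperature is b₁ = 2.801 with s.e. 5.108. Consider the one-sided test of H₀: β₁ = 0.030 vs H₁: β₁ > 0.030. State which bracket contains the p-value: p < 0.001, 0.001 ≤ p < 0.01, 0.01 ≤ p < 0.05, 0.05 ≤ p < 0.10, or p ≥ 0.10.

t = (2.801 − 0.030) / 5.108 = 0.542.
df = n − 2 = 69 − 2 = 67.
One-sided p = P(T_{67} > t) ≈ 0.2946.
So p ≥ 0.10.

p ≥ 0.10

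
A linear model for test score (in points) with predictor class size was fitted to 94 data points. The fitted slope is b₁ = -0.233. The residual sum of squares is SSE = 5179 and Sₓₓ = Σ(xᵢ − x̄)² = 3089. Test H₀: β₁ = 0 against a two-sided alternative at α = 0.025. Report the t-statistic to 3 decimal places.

t = -1.726

MSE = SSE/(n − 2) = 5179/92 = 56.2935.
SE(b₁) = √(MSE/Sₓₓ) = √(56.2935/3089) = 0.134996.
t = -0.233 / 0.134996 = -1.726.
df = n − 2 = 92.
Two-sided p ≈ 0.0877, which is ≥ 0.025, so fail to reject H₀.
The data do not give significant evidence of an association between class size and test score.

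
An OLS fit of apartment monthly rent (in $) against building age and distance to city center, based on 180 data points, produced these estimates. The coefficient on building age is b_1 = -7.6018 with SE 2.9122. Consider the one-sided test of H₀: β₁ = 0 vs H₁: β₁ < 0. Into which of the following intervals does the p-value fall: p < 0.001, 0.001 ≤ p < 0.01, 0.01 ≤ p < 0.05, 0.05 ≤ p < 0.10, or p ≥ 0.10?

0.001 ≤ p < 0.01

t = -7.6018 / 2.9122 = -2.610.
df = n − k − 1 = 180 − 2 − 1 = 177.
One-sided p = P(T_{177} < t) ≈ 0.0049.
So 0.001 ≤ p < 0.01.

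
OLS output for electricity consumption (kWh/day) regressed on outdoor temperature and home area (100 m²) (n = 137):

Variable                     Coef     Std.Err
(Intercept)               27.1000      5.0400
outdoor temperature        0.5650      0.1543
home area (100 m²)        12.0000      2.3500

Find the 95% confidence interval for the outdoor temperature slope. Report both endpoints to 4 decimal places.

(0.2598, 0.8702)

Read off: b = 0.5650, SE = 0.1543 for outdoor temperature.
df = n − k − 1 = 137 − 2 − 1 = 134.
t* = t_{0.025, 134} = 1.977826.
Margin = t* × SE = 1.977826 × 0.1543 = 0.305179.
CI: 0.5650 ± 0.305179 → (0.2598, 0.8702).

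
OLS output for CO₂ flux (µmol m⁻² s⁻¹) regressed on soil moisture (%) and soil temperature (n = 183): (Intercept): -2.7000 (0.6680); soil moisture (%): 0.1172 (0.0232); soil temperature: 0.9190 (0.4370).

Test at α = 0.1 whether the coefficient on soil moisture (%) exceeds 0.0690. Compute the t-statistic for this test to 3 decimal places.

t = 2.078

Read off: b = 0.1172, SE = 0.0232 for soil moisture (%).
H₀: β₁ = 0.0690 vs H₁: β₁ > 0.0690.
t = (0.1172 − 0.0690) / 0.0232 = 2.078.
df = n − k − 1 = 183 − 2 − 1 = 180.
One-sided p ≈ 0.0196, which is < 0.1, so reject H₀.
There is evidence that the true slope on soil moisture (%) exceeds 0.0690 µmol m⁻² s⁻¹ per unit, holding the other predictors fixed.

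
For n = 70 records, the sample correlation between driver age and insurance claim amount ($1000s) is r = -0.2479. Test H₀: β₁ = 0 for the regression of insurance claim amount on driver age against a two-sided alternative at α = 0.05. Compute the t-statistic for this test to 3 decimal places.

t = r·√(n − 2)/√(1 − r²) = -0.2479·√68/√0.938546 = -2.110.
df = n − 2 = 68.
Two-sided p ≈ 0.0385, which is < 0.05, so reject H₀.
There is evidence of a linear association between driver age and insurance claim amount.

t = -2.110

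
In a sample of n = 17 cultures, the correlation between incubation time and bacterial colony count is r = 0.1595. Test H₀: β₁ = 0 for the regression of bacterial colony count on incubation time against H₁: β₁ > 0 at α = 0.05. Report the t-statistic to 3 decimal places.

t = 0.626

t = r·√(n − 2)/√(1 − r²) = 0.1595·√15/√0.97456 = 0.626.
df = n − 2 = 15.
One-sided p ≈ 0.2704, which is ≥ 0.05, so fail to reject H₀.
The data do not give significant evidence of a linear association between incubation time and bacterial colony count.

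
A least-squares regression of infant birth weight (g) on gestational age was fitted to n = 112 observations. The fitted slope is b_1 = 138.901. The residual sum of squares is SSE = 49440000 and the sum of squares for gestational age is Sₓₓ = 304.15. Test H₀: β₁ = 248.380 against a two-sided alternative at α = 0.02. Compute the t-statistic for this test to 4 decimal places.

MSE = SSE/(n − 2) = 49440000/110 = 449455.
SE(b_1) = √(MSE/Sₓₓ) = √(449455/304.15) = 38.4414.
t = (138.901 − 248.380) / 38.4414 = -2.8479.
df = n − 2 = 110.
Two-sided p ≈ 0.0053, which is < 0.02, so reject H₀.
There is evidence that the true slope on gestational age differs from 248.380 g per unit.

t = -2.8479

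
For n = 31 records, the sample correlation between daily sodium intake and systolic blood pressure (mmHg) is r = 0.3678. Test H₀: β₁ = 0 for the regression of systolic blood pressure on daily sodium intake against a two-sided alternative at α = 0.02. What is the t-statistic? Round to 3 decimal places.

t = r·√(n − 2)/√(1 − r²) = 0.3678·√29/√0.864723 = 2.130.
df = n − 2 = 29.
Two-sided p ≈ 0.0418, which is ≥ 0.02, so fail to reject H₀.
The data do not give significant evidence of a linear association between daily sodium intake and systolic blood pressure.

t = 2.130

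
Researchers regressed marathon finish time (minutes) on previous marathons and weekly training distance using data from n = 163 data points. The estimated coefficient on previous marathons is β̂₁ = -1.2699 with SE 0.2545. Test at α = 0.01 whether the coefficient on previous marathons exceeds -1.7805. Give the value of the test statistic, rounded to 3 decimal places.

t = 2.006

H₀: β₁ = -1.7805 vs H₁: β₁ > -1.7805.
t = (β̂₁ − β₁⁰)/SE = (-1.2699 − (-1.7805)) / 0.2545 = 2.006.
df = n − k − 1 = 163 − 2 − 1 = 160.
One-sided p ≈ 0.0233, which is ≥ 0.01, so fail to reject H₀.
The data do not give significant evidence that the true slope on previous marathons exceeds -1.7805 minutes per unit, holding the other predictors fixed.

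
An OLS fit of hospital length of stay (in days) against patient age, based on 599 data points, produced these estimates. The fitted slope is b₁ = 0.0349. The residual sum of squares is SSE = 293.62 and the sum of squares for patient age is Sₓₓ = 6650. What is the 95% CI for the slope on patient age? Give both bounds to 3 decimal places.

(0.018, 0.052)

MSE = SSE/(n − 2) = 293.62/597 = 0.491826.
SE(b₁) = √(MSE/Sₓₓ) = √(0.491826/6650) = 0.00859993.
df = n − 2 = 597.
t* = t_{0.025, 597} = 1.963946.
Margin = t* × SE = 1.963946 × 0.00859993 = 0.01689.
CI: 0.0349 ± 0.01689 → (0.018, 0.052).
With 95% confidence, each one-unit increase in patient age is associated with a change of between 0.018 and 0.052 days in hospital length of stay.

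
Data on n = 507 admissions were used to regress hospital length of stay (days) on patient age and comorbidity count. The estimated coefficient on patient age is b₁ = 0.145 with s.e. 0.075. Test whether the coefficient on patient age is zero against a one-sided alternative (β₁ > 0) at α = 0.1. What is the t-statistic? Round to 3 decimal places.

H₀: β₁ = 0 vs H₁: β₁ > 0.
t = (b₁ − β₁⁰)/SE = 0.145 / 0.075 = 1.933.
df = n − k − 1 = 507 − 2 − 1 = 504.
One-sided p ≈ 0.0269, which is < 0.1, so reject H₀.
There is evidence that the true slope on patient age is positive, holding the other predictors fixed.

t = 1.933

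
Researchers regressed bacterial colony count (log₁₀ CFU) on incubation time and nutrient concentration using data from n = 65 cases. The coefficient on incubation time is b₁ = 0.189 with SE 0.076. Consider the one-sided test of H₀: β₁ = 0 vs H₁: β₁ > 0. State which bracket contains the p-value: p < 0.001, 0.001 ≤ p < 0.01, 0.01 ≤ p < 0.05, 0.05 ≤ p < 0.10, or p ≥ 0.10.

t = 0.189 / 0.076 = 2.487.
df = n − k − 1 = 65 − 2 − 1 = 62.
One-sided p = P(T_{62} > t) ≈ 0.0078.
So 0.001 ≤ p < 0.01.

0.001 ≤ p < 0.01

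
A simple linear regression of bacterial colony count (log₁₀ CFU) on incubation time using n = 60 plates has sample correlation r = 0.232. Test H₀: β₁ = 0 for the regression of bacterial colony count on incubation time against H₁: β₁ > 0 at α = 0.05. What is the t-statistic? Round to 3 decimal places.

t = r·√(n − 2)/√(1 − r²) = 0.232·√58/√0.946176 = 1.816.
df = n − 2 = 58.
One-sided p ≈ 0.0372, which is < 0.05, so reject H₀.
There is evidence of a linear association between incubation time and bacterial colony count.

t = 1.816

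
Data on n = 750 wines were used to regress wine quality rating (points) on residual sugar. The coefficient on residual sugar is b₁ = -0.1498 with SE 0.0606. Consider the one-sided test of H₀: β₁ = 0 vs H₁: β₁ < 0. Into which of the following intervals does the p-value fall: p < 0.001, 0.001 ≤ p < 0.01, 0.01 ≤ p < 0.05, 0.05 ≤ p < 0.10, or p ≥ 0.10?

t = -0.1498 / 0.0606 = -2.472.
df = n − 2 = 750 − 2 = 748.
One-sided p = P(T_{748} < t) ≈ 0.0068.
So 0.001 ≤ p < 0.01.

0.001 ≤ p < 0.01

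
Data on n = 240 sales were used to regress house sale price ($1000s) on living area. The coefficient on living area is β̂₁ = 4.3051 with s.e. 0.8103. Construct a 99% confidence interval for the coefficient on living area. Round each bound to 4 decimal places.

(2.2010, 6.4092)

df = n − 2 = 240 − 2 = 238.
t* = t_{0.005, 238} = 2.596644.
Margin = t* × SE = 2.596644 × 0.8103 = 2.104061.
CI: 4.3051 ± 2.104061 → (2.2010, 6.4092).
With 99% confidence, each one-unit increase in living area is associated with a change of between 2.2010 and 6.4092 $1000s in house sale price.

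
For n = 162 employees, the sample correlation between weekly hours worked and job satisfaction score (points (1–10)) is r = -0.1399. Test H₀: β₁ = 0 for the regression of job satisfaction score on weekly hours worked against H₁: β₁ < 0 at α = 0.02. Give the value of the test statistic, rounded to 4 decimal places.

t = -1.7872

t = r·√(n − 2)/√(1 − r²) = -0.1399·√160/√0.980428 = -1.7872.
df = n − 2 = 160.
One-sided p ≈ 0.0379, which is ≥ 0.02, so fail to reject H₀.
The data do not give significant evidence of a linear association between weekly hours worked and job satisfaction score.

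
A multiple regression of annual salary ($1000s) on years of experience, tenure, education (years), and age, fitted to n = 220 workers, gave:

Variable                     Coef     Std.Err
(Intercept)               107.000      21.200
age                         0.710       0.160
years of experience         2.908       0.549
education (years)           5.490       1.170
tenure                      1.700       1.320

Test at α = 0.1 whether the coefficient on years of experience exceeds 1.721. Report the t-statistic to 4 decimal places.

Read off: b = 2.908, SE = 0.549 for years of experience.
H₀: β₁ = 1.721 vs H₁: β₁ > 1.721.
t = (2.908 − 1.721) / 0.549 = 2.1621.
df = n − k − 1 = 220 − 4 − 1 = 215.
One-sided p ≈ 0.0159, which is < 0.1, so reject H₀.
There is evidence that the true slope on years of experience exceeds 1.721 $1000s per unit, holding the other predictors fixed.

t = 2.1621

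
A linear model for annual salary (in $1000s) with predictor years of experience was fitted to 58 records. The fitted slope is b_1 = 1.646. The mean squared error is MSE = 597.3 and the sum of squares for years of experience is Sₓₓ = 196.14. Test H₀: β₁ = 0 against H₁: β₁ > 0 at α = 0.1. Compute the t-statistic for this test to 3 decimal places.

SE(b_1) = √(MSE/Sₓₓ) = √(597.3/196.14) = 1.74507.
t = 1.646 / 1.74507 = 0.943.
df = n − 2 = 56.
One-sided p ≈ 0.1748, which is ≥ 0.1, so fail to reject H₀.
The data do not give significant evidence that the true slope on years of experience is positive.

t = 0.943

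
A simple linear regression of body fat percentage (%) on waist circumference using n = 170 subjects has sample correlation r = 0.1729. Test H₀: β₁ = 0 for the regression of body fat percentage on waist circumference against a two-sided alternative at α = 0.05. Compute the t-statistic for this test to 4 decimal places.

t = r·√(n − 2)/√(1 − r²) = 0.1729·√168/√0.970106 = 2.2753.
df = n − 2 = 168.
Two-sided p ≈ 0.0242, which is < 0.05, so reject H₀.
There is evidence of a linear association between waist circumference and body fat percentage.

t = 2.2753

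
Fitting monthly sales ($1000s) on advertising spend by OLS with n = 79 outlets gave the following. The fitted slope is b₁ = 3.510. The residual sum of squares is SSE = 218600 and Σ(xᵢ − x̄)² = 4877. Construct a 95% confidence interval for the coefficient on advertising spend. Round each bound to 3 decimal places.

(1.991, 5.029)

MSE = SSE/(n − 2) = 218600/77 = 2838.96.
SE(b₁) = √(MSE/Sₓₓ) = √(2838.96/4877) = 0.762963.
df = n − 2 = 77.
t* = t_{0.025, 77} = 1.991254.
Margin = t* × SE = 1.991254 × 0.762963 = 1.51925.
CI: 3.510 ± 1.51925 → (1.991, 5.029).
With 95% confidence, each one-unit increase in advertising spend is associated with a change of between 1.991 and 5.029 $1000s in monthly sales.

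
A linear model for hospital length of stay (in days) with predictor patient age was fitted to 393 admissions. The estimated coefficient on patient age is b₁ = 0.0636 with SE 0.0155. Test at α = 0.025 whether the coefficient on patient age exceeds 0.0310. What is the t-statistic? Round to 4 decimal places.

H₀: β₁ = 0.0310 vs H₁: β₁ > 0.0310.
t = (b₁ − β₁⁰)/SE = (0.0636 − 0.0310) / 0.0155 = 2.1032.
df = n − 2 = 393 − 2 = 391.
One-sided p ≈ 0.0180, which is < 0.025, so reject H₀.
There is evidence that the true slope on patient age exceeds 0.0310 days per unit.

t = 2.1032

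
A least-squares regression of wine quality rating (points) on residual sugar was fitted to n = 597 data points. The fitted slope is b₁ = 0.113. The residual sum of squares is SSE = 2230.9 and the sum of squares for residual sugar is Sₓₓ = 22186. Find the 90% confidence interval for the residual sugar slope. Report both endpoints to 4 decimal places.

(0.0916, 0.1344)

MSE = SSE/(n − 2) = 2230.9/595 = 3.74941.
SE(b₁) = √(MSE/Sₓₓ) = √(3.74941/22186) = 0.013.
df = n − 2 = 595.
t* = t_{0.05, 595} = 1.647419.
Margin = t* × SE = 1.647419 × 0.013 = 0.021416.
CI: 0.113 ± 0.021416 → (0.0916, 0.1344).
With 90% confidence, each one-unit increase in residual sugar is associated with a change of between 0.0916 and 0.1344 points in wine quality rating.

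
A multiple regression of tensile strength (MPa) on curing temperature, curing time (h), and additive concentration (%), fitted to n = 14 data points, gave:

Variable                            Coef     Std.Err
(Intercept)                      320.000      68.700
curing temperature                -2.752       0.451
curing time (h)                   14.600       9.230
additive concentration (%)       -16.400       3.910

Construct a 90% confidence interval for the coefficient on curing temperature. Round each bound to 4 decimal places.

(-3.5694, -1.9346)

Read off: b = -2.752, SE = 0.451 for curing temperature.
df = n − k − 1 = 14 − 3 − 1 = 10.
t* = t_{0.05, 10} = 1.812461.
Margin = t* × SE = 1.812461 × 0.451 = 0.817420.
CI: -2.752 ± 0.817420 → (-3.5694, -1.9346).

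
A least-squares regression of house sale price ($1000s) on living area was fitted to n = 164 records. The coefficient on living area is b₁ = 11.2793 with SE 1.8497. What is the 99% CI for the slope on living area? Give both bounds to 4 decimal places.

df = n − 2 = 164 − 2 = 162.
t* = t_{0.005, 162} = 2.606518.
Margin = t* × SE = 2.606518 × 1.8497 = 4.821276.
CI: 11.2793 ± 4.821276 → (6.4580, 16.1006).
With 99% confidence, each one-unit increase in living area is associated with a change of between 6.4580 and 16.1006 $1000s in house sale price.

(6.4580, 16.1006)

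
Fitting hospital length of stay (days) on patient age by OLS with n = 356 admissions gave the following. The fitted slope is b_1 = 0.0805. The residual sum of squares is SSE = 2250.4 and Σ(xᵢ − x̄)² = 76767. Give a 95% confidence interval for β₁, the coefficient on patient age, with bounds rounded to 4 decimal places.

(0.0626, 0.0984)

MSE = SSE/(n − 2) = 2250.4/354 = 6.35706.
SE(b_1) = √(MSE/Sₓₓ) = √(6.35706/76767) = 0.00909999.
df = n − 2 = 354.
t* = t_{0.025, 354} = 1.966688.
Margin = t* × SE = 1.966688 × 0.00909999 = 0.017897.
CI: 0.0805 ± 0.017897 → (0.0626, 0.0984).
With 95% confidence, each one-unit increase in patient age is associated with a change of between 0.0626 and 0.0984 days in hospital length of stay.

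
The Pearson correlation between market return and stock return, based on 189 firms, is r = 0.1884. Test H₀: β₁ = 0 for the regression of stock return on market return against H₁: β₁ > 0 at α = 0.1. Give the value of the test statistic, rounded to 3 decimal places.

t = r·√(n − 2)/√(1 − r²) = 0.1884·√187/√0.964505 = 2.623.
df = n − 2 = 187.
One-sided p ≈ 0.0047, which is < 0.1, so reject H₀.
There is evidence of a linear association between market return and stock return.

t = 2.623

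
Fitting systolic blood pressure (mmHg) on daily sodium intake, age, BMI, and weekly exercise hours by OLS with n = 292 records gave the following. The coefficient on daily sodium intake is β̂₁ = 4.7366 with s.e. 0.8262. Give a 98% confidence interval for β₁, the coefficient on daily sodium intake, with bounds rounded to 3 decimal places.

df = n − k − 1 = 292 − 4 − 1 = 287.
t* = t_{0.01, 287} = 2.339411.
Margin = t* × SE = 2.339411 × 0.8262 = 1.93282.
CI: 4.7366 ± 1.93282 → (2.804, 6.669).
With 98% confidence, each one-unit increase in daily sodium intake is associated with a change of between 2.804 and 6.669 mmHg in systolic blood pressure, holding the other predictors fixed.

(2.804, 6.669)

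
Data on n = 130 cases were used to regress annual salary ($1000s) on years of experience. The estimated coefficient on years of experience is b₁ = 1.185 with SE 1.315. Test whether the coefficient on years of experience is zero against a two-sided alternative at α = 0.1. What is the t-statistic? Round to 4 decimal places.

t = 0.9011

H₀: β₁ = 0 vs H₁: β₁ ≠ 0.
t = (b₁ − β₁⁰)/SE = 1.185 / 1.315 = 0.9011.
df = n − 2 = 130 − 2 = 128.
Two-sided p ≈ 0.3692, which is ≥ 0.1, so fail to reject H₀.
The data do not give significant evidence of an association between years of experience and annual salary.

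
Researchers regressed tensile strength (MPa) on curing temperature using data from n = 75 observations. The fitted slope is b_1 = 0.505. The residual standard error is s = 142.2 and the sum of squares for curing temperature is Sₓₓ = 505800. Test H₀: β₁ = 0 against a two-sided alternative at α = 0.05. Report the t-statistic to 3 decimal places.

t = 2.526

SE(b_1) = s/√Sₓₓ = 142.2/√505800 = 0.199945.
t = 0.505 / 0.199945 = 2.526.
df = n − 2 = 73.
Two-sided p ≈ 0.0137, which is < 0.05, so reject H₀.
There is evidence that curing temperature is associated with tensile strength.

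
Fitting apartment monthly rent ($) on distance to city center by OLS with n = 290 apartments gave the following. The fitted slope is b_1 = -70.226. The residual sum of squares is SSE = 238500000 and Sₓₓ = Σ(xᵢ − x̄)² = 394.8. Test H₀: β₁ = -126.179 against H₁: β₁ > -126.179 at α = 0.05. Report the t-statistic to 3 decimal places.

t = 1.222

MSE = SSE/(n − 2) = 238500000/288 = 828125.
SE(b_1) = √(MSE/Sₓₓ) = √(828125/394.8) = 45.7994.
t = (-70.226 − (-126.179)) / 45.7994 = 1.222.
df = n − 2 = 288.
One-sided p ≈ 0.1114, which is ≥ 0.05, so fail to reject H₀.
The data do not give significant evidence that the true slope on distance to city center exceeds -126.179 $ per unit.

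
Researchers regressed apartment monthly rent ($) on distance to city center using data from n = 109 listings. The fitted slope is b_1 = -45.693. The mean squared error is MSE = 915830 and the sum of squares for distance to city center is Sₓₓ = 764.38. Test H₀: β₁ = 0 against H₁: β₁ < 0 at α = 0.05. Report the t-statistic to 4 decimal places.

t = -1.3201

SE(b_1) = √(MSE/Sₓₓ) = √(915830/764.38) = 34.6141.
t = -45.693 / 34.6141 = -1.3201.
df = n − 2 = 107.
One-sided p ≈ 0.0948, which is ≥ 0.05, so fail to reject H₀.
The data do not give significant evidence that the true slope on distance to city center is negative.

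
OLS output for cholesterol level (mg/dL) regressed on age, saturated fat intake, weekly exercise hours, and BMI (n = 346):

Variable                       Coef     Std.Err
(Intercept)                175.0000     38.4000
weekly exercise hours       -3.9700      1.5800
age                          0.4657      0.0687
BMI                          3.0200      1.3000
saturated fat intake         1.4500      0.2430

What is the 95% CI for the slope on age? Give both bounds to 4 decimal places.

(0.3306, 0.6008)

Read off: b = 0.4657, SE = 0.0687 for age.
df = n − k − 1 = 346 − 4 − 1 = 341.
t* = t_{0.025, 341} = 1.966945.
Margin = t* × SE = 1.966945 × 0.0687 = 0.135129.
CI: 0.4657 ± 0.135129 → (0.3306, 0.6008).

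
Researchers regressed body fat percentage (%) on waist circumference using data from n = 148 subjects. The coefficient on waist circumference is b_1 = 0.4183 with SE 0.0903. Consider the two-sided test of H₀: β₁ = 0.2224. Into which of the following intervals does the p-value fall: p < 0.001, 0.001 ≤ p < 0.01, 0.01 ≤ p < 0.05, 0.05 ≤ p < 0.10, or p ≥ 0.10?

0.01 ≤ p < 0.05

t = (0.4183 − 0.2224) / 0.0903 = 2.169.
df = n − 2 = 148 − 2 = 146.
Two-sided p = 2·P(T_{146} > |t|) ≈ 0.0317.
So 0.01 ≤ p < 0.05.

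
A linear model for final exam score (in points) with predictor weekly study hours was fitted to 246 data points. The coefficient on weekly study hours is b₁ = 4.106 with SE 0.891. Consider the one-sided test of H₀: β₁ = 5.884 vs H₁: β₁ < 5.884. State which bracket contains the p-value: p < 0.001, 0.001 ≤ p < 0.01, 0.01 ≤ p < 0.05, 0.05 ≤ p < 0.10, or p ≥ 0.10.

0.01 ≤ p < 0.05

t = (4.106 − 5.884) / 0.891 = -1.996.
df = n − 2 = 246 − 2 = 244.
One-sided p = P(T_{244} < t) ≈ 0.0235.
So 0.01 ≤ p < 0.05.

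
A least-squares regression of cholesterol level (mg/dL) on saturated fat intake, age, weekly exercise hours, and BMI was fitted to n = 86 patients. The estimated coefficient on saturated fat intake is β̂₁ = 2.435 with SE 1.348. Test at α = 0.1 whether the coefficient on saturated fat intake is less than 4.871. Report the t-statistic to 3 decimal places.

t = -1.807

H₀: β₁ = 4.871 vs H₁: β₁ < 4.871.
t = (β̂₁ − β₁⁰)/SE = (2.435 − 4.871) / 1.348 = -1.807.
df = n − k − 1 = 86 − 4 − 1 = 81.
One-sided p ≈ 0.0372, which is < 0.1, so reject H₀.
There is evidence that the true slope on saturated fat intake is below 4.871 mg/dL per unit, holding the other predictors fixed.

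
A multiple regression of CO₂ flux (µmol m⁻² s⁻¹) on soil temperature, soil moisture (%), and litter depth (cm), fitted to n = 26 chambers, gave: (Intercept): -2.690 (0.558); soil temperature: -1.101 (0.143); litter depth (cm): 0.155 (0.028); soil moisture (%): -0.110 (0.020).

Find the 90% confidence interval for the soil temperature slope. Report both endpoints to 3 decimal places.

Read off: b = -1.101, SE = 0.143 for soil temperature.
df = n − k − 1 = 26 − 3 − 1 = 22.
t* = t_{0.05, 22} = 1.717144.
Margin = t* × SE = 1.717144 × 0.143 = 0.24555.
CI: -1.101 ± 0.24555 → (-1.347, -0.855).

(-1.347, -0.855)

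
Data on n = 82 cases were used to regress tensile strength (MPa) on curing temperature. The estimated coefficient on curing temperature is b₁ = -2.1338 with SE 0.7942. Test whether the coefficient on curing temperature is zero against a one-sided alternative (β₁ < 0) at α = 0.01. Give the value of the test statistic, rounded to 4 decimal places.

H₀: β₁ = 0 vs H₁: β₁ < 0.
t = (b₁ − β₁⁰)/SE = -2.1338 / 0.7942 = -2.6867.
df = n − 2 = 82 − 2 = 80.
One-sided p ≈ 0.0044, which is < 0.01, so reject H₀.
There is evidence that the true slope on curing temperature is negative.

t = -2.6867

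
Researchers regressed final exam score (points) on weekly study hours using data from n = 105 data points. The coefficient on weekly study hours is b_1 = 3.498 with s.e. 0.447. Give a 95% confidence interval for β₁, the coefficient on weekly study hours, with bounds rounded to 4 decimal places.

(2.6115, 4.3845)

df = n − 2 = 105 − 2 = 103.
t* = t_{0.025, 103} = 1.983264.
Margin = t* × SE = 1.983264 × 0.447 = 0.886519.
CI: 3.498 ± 0.886519 → (2.6115, 4.3845).
With 95% confidence, each one-unit increase in weekly study hours is associated with a change of between 2.6115 and 4.3845 points in final exam score.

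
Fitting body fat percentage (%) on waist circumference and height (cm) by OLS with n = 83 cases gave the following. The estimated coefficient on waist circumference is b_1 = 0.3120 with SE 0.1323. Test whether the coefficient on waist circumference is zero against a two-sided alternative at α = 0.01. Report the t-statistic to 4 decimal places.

t = 2.3583

H₀: β₁ = 0 vs H₁: β₁ ≠ 0.
t = (b_1 − β₁⁰)/SE = 0.3120 / 0.1323 = 2.3583.
df = n − k − 1 = 83 − 2 − 1 = 80.
Two-sided p ≈ 0.0208, which is ≥ 0.01, so fail to reject H₀.
The data do not give significant evidence of an association between waist circumference and body fat percentage, after adjusting for the other predictors.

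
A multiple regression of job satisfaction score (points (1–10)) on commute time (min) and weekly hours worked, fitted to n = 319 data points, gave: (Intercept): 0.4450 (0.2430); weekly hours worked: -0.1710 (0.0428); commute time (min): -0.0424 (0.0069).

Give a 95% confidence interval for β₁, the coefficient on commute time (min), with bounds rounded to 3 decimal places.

Read off: b = -0.0424, SE = 0.0069 for commute time (min).
df = n − k − 1 = 319 − 2 − 1 = 316.
t* = t_{0.025, 316} = 1.9675.
Margin = t* × SE = 1.9675 × 0.0069 = 0.01358.
CI: -0.0424 ± 0.01358 → (-0.056, -0.029).

(-0.056, -0.029)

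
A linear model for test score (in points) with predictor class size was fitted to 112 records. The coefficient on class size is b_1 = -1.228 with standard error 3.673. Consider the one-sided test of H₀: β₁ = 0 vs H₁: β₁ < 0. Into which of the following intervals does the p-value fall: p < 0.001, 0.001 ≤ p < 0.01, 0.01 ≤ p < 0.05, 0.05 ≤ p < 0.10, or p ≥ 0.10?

p ≥ 0.10

t = -1.228 / 3.673 = -0.334.
df = n − 2 = 112 − 2 = 110.
One-sided p = P(T_{110} < t) ≈ 0.3694.
So p ≥ 0.10.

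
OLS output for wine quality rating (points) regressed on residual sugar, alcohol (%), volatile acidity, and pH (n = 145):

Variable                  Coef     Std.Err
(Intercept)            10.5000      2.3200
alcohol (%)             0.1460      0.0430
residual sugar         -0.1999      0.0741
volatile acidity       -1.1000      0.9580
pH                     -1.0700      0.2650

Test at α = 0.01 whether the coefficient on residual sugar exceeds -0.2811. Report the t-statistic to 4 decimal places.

Read off: b = -0.1999, SE = 0.0741 for residual sugar.
H₀: β₁ = -0.2811 vs H₁: β₁ > -0.2811.
t = (-0.1999 − (-0.2811)) / 0.0741 = 1.0958.
df = n − k − 1 = 145 − 4 − 1 = 140.
One-sided p ≈ 0.1375, which is ≥ 0.01, so fail to reject H₀.
The data do not give significant evidence that the true slope on residual sugar exceeds -0.2811 points per unit, holding the other predictors fixed.

t = 1.0958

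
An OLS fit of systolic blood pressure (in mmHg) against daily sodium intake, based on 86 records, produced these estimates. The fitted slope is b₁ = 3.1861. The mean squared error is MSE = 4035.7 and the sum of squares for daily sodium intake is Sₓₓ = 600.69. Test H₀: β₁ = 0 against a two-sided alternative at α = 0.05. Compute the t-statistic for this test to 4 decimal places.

SE(b₁) = √(MSE/Sₓₓ) = √(4035.7/600.69) = 2.592.
t = 3.1861 / 2.592 = 1.2292.
df = n − 2 = 84.
Two-sided p ≈ 0.2224, which is ≥ 0.05, so fail to reject H₀.
The data do not give significant evidence of an association between daily sodium intake and systolic blood pressure.

t = 1.2292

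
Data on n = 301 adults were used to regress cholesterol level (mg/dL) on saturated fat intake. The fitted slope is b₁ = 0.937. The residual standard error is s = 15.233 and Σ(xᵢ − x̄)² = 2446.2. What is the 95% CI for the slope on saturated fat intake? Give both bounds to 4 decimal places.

(0.3309, 1.5431)

SE(b₁) = s/√Sₓₓ = 15.233/√2446.2 = 0.307992.
df = n − 2 = 299.
t* = t_{0.025, 299} = 1.96793.
Margin = t* × SE = 1.96793 × 0.307992 = 0.606107.
CI: 0.937 ± 0.606107 → (0.3309, 1.5431).
With 95% confidence, each one-unit increase in saturated fat intake is associated with a change of between 0.3309 and 1.5431 mg/dL in cholesterol level.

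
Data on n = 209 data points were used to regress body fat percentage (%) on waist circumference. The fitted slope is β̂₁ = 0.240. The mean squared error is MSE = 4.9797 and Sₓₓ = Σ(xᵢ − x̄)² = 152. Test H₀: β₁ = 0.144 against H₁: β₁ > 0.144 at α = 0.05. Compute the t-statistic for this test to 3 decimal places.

SE(β̂₁) = √(MSE/Sₓₓ) = √(4.9797/152) = 0.181001.
t = (0.240 − 0.144) / 0.181001 = 0.530.
df = n − 2 = 207.
One-sided p ≈ 0.2982, which is ≥ 0.05, so fail to reject H₀.
The data do not give significant evidence that the true slope on waist circumference exceeds 0.144 % per unit.

t = 0.530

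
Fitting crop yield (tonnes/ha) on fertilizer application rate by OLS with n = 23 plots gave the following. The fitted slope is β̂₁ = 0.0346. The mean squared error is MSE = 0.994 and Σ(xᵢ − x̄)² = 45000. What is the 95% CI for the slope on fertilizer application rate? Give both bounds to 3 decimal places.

SE(β̂₁) = √(MSE/Sₓₓ) = √(0.994/45000) = 0.00469988.
df = n − 2 = 21.
t* = t_{0.025, 21} = 2.079614.
Margin = t* × SE = 2.079614 × 0.00469988 = 0.00977.
CI: 0.0346 ± 0.00977 → (0.025, 0.044).
With 95% confidence, each one-unit increase in fertilizer application rate is associated with a change of between 0.025 and 0.044 tonnes/ha in crop yield.

(0.025, 0.044)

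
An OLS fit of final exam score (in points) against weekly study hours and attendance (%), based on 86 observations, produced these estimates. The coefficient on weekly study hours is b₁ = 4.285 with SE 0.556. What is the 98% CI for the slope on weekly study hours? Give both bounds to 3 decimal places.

(2.966, 5.604)

df = n − k − 1 = 86 − 2 − 1 = 83.
t* = t_{0.01, 83} = 2.372119.
Margin = t* × SE = 2.372119 × 0.556 = 1.31890.
CI: 4.285 ± 1.31890 → (2.966, 5.604).
With 98% confidence, each one-unit increase in weekly study hours is associated with a change of between 2.966 and 5.604 points in final exam score, holding the other predictors fixed.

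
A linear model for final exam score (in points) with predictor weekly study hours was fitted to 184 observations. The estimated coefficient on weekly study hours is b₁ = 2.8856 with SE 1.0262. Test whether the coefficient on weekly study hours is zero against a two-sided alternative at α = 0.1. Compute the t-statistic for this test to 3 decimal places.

t = 2.812

H₀: β₁ = 0 vs H₁: β₁ ≠ 0.
t = (b₁ − β₁⁰)/SE = 2.8856 / 1.0262 = 2.812.
df = n − 2 = 184 − 2 = 182.
Two-sided p ≈ 0.0055, which is < 0.1, so reject H₀.
There is evidence that weekly study hours is associated with final exam score.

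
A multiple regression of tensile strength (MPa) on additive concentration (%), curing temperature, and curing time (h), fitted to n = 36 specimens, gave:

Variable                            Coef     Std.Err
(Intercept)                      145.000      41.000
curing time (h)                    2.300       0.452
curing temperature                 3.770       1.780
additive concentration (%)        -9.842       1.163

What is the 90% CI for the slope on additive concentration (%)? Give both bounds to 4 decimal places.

Read off: b = -9.842, SE = 1.163 for additive concentration (%).
df = n − k − 1 = 36 − 3 − 1 = 32.
t* = t_{0.05, 32} = 1.693889.
Margin = t* × SE = 1.693889 × 1.163 = 1.969993.
CI: -9.842 ± 1.969993 → (-11.8120, -7.8720).

(-11.8120, -7.8720)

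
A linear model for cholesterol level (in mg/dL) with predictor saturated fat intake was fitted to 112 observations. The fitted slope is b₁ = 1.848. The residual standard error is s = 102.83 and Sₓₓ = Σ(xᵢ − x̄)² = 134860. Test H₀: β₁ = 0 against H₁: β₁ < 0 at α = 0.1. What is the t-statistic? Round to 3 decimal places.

t = 6.600

SE(b₁) = s/√Sₓₓ = 102.83/√134860 = 0.280013.
t = 1.848 / 0.280013 = 6.600.
df = n − 2 = 110.
One-sided p ≈ 1.0000, which is ≥ 0.1, so fail to reject H₀.
The data do not give significant evidence that the true slope on saturated fat intake is negative.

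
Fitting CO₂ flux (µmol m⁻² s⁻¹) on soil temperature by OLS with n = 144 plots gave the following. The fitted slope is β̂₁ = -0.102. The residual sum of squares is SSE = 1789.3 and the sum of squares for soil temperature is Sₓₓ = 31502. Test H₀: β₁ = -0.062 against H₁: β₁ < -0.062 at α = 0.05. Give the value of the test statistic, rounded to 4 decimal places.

t = -2.0000

MSE = SSE/(n − 2) = 1789.3/142 = 12.6007.
SE(β̂₁) = √(MSE/Sₓₓ) = √(12.6007/31502) = 0.0199999.
t = (-0.102 − (-0.062)) / 0.0199999 = -2.0000.
df = n − 2 = 142.
One-sided p ≈ 0.0237, which is < 0.05, so reject H₀.
There is evidence that the true slope on soil temperature is below -0.062 µmol m⁻² s⁻¹ per unit.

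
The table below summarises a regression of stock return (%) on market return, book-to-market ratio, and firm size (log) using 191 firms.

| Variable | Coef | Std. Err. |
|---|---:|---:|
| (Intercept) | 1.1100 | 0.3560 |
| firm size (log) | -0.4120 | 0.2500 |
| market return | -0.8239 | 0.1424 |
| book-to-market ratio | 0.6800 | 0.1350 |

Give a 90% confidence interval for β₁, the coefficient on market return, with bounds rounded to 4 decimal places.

(-1.0593, -0.5885)

Read off: b = -0.8239, SE = 0.1424 for market return.
df = n − k − 1 = 191 − 3 − 1 = 187.
t* = t_{0.05, 187} = 1.653043.
Margin = t* × SE = 1.653043 × 0.1424 = 0.235393.
CI: -0.8239 ± 0.235393 → (-1.0593, -0.5885).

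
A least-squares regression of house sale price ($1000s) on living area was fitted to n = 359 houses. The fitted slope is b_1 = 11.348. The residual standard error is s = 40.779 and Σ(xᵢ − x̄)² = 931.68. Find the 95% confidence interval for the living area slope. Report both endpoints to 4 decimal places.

(8.7206, 13.9754)

SE(b_1) = s/√Sₓₓ = 40.779/√931.68 = 1.33599.
df = n − 2 = 357.
t* = t_{0.025, 357} = 1.966631.
Margin = t* × SE = 1.966631 × 1.33599 = 2.627399.
CI: 11.348 ± 2.627399 → (8.7206, 13.9754).
With 95% confidence, each one-unit increase in living area is associated with a change of between 8.7206 and 13.9754 $1000s in house sale price.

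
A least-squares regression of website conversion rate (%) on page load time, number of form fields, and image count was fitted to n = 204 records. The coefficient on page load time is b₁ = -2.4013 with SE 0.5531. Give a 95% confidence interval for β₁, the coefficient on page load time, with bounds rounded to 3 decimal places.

df = n − k − 1 = 204 − 3 − 1 = 200.
t* = t_{0.025, 200} = 1.971896.
Margin = t* × SE = 1.971896 × 0.5531 = 1.09066.
CI: -2.4013 ± 1.09066 → (-3.492, -1.311).
With 95% confidence, each one-unit increase in page load time is associated with a change of between -3.492 and -1.311 % in website conversion rate, holding the other predictors fixed.

(-3.492, -1.311)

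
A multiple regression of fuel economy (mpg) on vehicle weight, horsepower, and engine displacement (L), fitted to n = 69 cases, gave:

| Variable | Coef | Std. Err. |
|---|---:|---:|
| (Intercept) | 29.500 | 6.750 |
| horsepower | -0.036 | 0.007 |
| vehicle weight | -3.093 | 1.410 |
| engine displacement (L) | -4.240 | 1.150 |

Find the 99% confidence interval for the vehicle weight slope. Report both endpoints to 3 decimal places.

(-6.835, 0.649)

Read off: b = -3.093, SE = 1.410 for vehicle weight.
df = n − k − 1 = 69 − 3 − 1 = 65.
t* = t_{0.005, 65} = 2.653604.
Margin = t* × SE = 2.653604 × 1.410 = 3.74158.
CI: -3.093 ± 3.74158 → (-6.835, 0.649).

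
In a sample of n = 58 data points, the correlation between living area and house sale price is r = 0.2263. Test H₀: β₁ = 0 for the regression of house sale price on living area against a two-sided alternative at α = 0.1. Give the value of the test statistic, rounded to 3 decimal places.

t = r·√(n − 2)/√(1 − r²) = 0.2263·√56/√0.948788 = 1.739.
df = n − 2 = 56.
Two-sided p ≈ 0.0876, which is < 0.1, so reject H₀.
There is evidence of a linear association between living area and house sale price.

t = 1.739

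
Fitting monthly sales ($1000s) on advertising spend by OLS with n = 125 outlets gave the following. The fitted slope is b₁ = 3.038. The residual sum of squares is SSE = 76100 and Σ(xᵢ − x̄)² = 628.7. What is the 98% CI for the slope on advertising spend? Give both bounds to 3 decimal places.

(0.700, 5.376)

MSE = SSE/(n − 2) = 76100/123 = 618.699.
SE(b₁) = √(MSE/Sₓₓ) = √(618.699/628.7) = 0.992015.
df = n − 2 = 123.
t* = t_{0.01, 123} = 2.357047.
Margin = t* × SE = 2.357047 × 0.992015 = 2.33823.
CI: 3.038 ± 2.33823 → (0.700, 5.376).
With 98% confidence, each one-unit increase in advertising spend is associated with a change of between 0.700 and 5.376 $1000s in monthly sales.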